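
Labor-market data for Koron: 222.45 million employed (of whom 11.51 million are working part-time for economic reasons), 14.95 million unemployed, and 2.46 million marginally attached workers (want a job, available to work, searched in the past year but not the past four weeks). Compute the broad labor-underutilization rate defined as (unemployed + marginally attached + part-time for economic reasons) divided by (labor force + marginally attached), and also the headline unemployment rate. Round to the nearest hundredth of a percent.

Labor force = 222.45 + 14.95 = 237.40 million.
Numerator = 14.95 + 2.46 + 11.51 = 28.92 million.
Denominator = 237.40 + 2.46 = 239.86 million.
Broad rate = 28.92 / 239.86 = 12.06%.
Headline unemployment rate = 14.95 / 237.40 = 6.30%.

Broad underutilization rate ≈ 12.06%; headline unemployment rate ≈ 6.30%.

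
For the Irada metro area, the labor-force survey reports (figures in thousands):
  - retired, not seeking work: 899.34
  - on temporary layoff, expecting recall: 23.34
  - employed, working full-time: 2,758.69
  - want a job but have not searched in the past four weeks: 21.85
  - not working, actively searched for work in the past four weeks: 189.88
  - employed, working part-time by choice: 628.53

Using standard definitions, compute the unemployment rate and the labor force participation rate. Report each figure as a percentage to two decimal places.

Unemployment rate ≈ 5.92%; labor force participation rate ≈ 79.63%.

Employed = 2,758.69 + 628.53 = 3,387.22 thousand.
Unemployed = 23.34 + 189.88 = 213.22 thousand (jobless and actively searching, or on temporary layoff).
Labor force = 3,387.22 + 213.22 = 3,600.44 thousand.
Not in labor force = 899.34 + 21.85 = 921.19 thousand (those not working and not actively searching are outside the labor force — including those who want a job but have given up searching).
Civilian working-age population = 3,600.44 + 921.19 = 4,521.63 thousand.
Unemployment rate = 213.22 / 3,600.44 = 5.92%.
Labor force participation rate = 3,600.44 / 4,521.63 = 79.63%.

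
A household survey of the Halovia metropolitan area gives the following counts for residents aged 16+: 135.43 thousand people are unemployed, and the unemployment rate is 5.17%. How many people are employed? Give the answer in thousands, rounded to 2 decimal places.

Labor force = U / u = 135.43 / 0.0517 ≈ 2,619.54 thousand.
Employed = labor force − unemployed = 2,619.54 − 135.43 = 2,484.11 thousand.

About 2,484.11 thousand are employed.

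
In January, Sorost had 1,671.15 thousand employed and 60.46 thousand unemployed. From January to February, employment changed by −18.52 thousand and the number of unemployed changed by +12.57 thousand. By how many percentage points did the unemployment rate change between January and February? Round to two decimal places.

The unemployment rate changed by +0.74 percentage points.

January: labor force = 1,671.15 + 60.46 = 1,731.61; u = 60.46/1,731.61 = 3.49%.
February: labor force = 1,652.63 + 73.03 = 1,725.66; u = 73.03/1,725.66 = 4.23%.
Change = 4.23% − 3.49% = +0.74 pp.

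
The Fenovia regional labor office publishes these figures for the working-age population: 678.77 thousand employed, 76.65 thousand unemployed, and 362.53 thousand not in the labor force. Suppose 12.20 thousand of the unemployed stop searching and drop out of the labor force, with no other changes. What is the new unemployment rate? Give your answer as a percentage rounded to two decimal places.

Initially, labor force = 678.77 + 76.65 = 755.42 thousand, so u = 76.65/755.42 = 10.15%.
After the change, unemployed and labor force both fall by 12.20 → E = 678.77, U = 64.45, labor force = 743.22 thousand.
New unemployment rate = 64.45 / 743.22 = 8.67%.

New unemployment rate ≈ 8.67%.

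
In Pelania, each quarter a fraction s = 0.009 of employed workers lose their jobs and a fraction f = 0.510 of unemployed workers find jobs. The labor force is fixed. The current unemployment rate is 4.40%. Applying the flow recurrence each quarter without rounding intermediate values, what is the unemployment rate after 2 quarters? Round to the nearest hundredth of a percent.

With a fixed labor force, u_{t+1} = u_t + s·(1−u_t) − f·u_t = u_t·(1−s−f) + s.
Here 1−s−f = 0.481 and s = 0.009.
u_1 = 0.044000 × 0.481 + 0.009 = 0.030164.
u_2 = 0.030164 × 0.481 + 0.009 = 0.023509.

Unemployment rate after two quarters ≈ 2.35%.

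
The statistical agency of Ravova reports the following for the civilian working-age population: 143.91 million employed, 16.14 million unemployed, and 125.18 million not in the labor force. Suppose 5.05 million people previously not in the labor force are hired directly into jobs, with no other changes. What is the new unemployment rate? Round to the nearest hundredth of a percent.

Initially, labor force = 143.91 + 16.14 = 160.05 million, so u = 16.14/160.05 = 10.08%.
After the change, employed and labor force both rise by 5.05; unemployed unchanged → E = 148.96, U = 16.14, labor force = 165.10 million.
New unemployment rate = 16.14 / 165.10 = 9.78%.

New unemployment rate ≈ 9.78%.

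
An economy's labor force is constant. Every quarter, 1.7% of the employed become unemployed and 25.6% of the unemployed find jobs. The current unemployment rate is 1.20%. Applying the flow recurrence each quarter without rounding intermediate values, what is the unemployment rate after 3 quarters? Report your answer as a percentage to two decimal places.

Unemployment rate after three quarters ≈ 4.30%.

With a fixed labor force, u_{t+1} = u_t + s·(1−u_t) − f·u_t = u_t·(1−s−f) + s.
Here 1−s−f = 0.727 and s = 0.017.
u_1 = 0.012000 × 0.727 + 0.017 = 0.025724.
u_2 = 0.025724 × 0.727 + 0.017 = 0.035701.
u_3 = 0.035701 × 0.727 + 0.017 = 0.042955.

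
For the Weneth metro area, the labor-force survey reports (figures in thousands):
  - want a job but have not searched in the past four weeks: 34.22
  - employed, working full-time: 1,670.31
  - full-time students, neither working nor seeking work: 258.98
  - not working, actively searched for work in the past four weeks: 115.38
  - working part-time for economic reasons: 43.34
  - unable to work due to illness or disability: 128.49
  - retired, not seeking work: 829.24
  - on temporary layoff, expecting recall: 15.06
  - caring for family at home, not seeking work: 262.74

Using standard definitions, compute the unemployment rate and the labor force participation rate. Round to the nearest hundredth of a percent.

Unemployment rate ≈ 7.07%; labor force participation rate ≈ 54.92%.

Employed = 1,670.31 + 43.34 = 1,713.65 thousand (anyone who worked, including part-time for economic reasons, counts as employed).
Unemployed = 115.38 + 15.06 = 130.44 thousand (jobless and actively searching, or on temporary layoff).
Labor force = 1,713.65 + 130.44 = 1,844.09 thousand.
Not in labor force = 34.22 + 258.98 + 128.49 + 829.24 + 262.74 = 1,513.67 thousand (those not working and not actively searching are outside the labor force — including those who want a job but have given up searching).
Civilian working-age population = 1,844.09 + 1,513.67 = 3,357.76 thousand.
Unemployment rate = 130.44 / 1,844.09 = 7.07%.
Labor force participation rate = 1,844.09 / 3,357.76 = 54.92%.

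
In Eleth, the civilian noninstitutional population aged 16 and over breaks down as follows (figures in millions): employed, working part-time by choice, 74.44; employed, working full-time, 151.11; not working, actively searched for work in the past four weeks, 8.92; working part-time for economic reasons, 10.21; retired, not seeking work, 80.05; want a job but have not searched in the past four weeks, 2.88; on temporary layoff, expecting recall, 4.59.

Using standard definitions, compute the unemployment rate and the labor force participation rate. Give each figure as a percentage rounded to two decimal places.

Employed = 74.44 + 151.11 + 10.21 = 235.76 million (anyone who worked, including part-time for economic reasons, counts as employed).
Unemployed = 8.92 + 4.59 = 13.51 million (jobless and actively searching, or on temporary layoff).
Labor force = 235.76 + 13.51 = 249.27 million.
Not in labor force = 80.05 + 2.88 = 82.93 million (those not working and not actively searching are outside the labor force — including those who want a job but have given up searching).
Civilian working-age population = 249.27 + 82.93 = 332.20 million.
Unemployment rate = 13.51 / 249.27 = 5.42%.
Labor force participation rate = 249.27 / 332.20 = 75.04%.

Unemployment rate ≈ 5.42%; labor force participation rate ≈ 75.04%.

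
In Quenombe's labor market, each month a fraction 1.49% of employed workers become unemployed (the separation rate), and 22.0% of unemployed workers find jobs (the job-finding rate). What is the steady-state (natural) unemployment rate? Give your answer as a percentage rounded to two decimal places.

Steady-state unemployment rate ≈ 6.34%.

At steady state the flows balance: s·E = f·U, so U/(E+U) = s/(s+f).
u* = 1.49 / (1.49 + 22.0) = 1.49 / 23.49 = 6.34%.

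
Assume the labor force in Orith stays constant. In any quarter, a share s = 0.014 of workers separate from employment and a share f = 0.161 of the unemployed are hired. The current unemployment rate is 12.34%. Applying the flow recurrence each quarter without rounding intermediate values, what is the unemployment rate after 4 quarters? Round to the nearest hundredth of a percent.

Unemployment rate after four quarters ≈ 10.01%.

With a fixed labor force, u_{t+1} = u_t + s·(1−u_t) − f·u_t = u_t·(1−s−f) + s.
Here 1−s−f = 0.825 and s = 0.014.
u_1 = 0.123400 × 0.825 + 0.014 = 0.115805.
u_2 = 0.115805 × 0.825 + 0.014 = 0.109539.
u_3 = 0.109539 × 0.825 + 0.014 = 0.104370.
u_4 = 0.104370 × 0.825 + 0.014 = 0.100105.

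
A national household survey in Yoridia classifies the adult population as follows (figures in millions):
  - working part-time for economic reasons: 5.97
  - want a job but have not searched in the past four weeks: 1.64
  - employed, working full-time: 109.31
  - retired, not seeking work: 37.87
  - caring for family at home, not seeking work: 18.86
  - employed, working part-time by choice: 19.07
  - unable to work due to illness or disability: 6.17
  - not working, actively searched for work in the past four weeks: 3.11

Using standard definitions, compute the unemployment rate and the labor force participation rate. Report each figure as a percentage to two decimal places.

Unemployment rate ≈ 2.26%; labor force participation rate ≈ 68.05%.

Employed = 5.97 + 109.31 + 19.07 = 134.35 million (anyone who worked, including part-time for economic reasons, counts as employed).
Unemployed = 3.11 million.
Labor force = 134.35 + 3.11 = 137.46 million.
Not in labor force = 1.64 + 37.87 + 18.86 + 6.17 = 64.54 million (those not working and not actively searching are outside the labor force — including those who want a job but have given up searching).
Civilian working-age population = 137.46 + 64.54 = 202.00 million.
Unemployment rate = 3.11 / 137.46 = 2.26%.
Labor force participation rate = 137.46 / 202.00 = 68.05%.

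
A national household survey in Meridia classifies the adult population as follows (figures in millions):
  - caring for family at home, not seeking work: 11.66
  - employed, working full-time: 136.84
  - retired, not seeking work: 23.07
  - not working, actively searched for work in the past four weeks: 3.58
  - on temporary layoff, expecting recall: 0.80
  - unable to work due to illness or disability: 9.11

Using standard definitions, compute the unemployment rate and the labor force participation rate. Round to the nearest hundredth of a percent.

Employed = 136.84 million.
Unemployed = 3.58 + 0.80 = 4.38 million (jobless and actively searching, or on temporary layoff).
Labor force = 136.84 + 4.38 = 141.22 million.
Not in labor force = 11.66 + 23.07 + 9.11 = 43.84 million (those not working and not actively searching are outside the labor force).
Civilian working-age population = 141.22 + 43.84 = 185.06 million.
Unemployment rate = 4.38 / 141.22 = 3.10%.
Labor force participation rate = 141.22 / 185.06 = 76.31%.

Unemployment rate ≈ 3.10%; labor force participation rate ≈ 76.31%.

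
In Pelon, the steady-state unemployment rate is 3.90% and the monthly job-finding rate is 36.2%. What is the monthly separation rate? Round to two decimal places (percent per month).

Separation rate ≈ 1.47% per month.

From u* = s/(s+f): s = u·f/(1−u).
s = 0.0390 × 36.2 / (1 − 0.0390) = 1.4118 / 0.9610 ≈ 1.47% per month.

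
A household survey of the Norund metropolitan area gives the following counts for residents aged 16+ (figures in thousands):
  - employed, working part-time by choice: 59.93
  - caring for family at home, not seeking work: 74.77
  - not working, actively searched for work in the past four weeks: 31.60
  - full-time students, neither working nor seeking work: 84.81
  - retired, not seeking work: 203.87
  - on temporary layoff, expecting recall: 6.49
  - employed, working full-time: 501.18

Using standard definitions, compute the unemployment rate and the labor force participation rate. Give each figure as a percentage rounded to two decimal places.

Employed = 59.93 + 501.18 = 561.11 thousand.
Unemployed = 31.60 + 6.49 = 38.09 thousand (jobless and actively searching, or on temporary layoff).
Labor force = 561.11 + 38.09 = 599.20 thousand.
Not in labor force = 74.77 + 84.81 + 203.87 = 363.45 thousand (those not working and not actively searching are outside the labor force).
Civilian working-age population = 599.20 + 363.45 = 962.65 thousand.
Unemployment rate = 38.09 / 599.20 = 6.36%.
Labor force participation rate = 599.20 / 962.65 = 62.24%.

Unemployment rate ≈ 6.36%; labor force participation rate ≈ 62.24%.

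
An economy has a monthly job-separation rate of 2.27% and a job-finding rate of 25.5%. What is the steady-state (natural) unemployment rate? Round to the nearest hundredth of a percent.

At steady state the flows balance: s·E = f·U, so U/(E+U) = s/(s+f).
u* = 2.27 / (2.27 + 25.5) = 2.27 / 27.77 = 8.17%.

Steady-state unemployment rate ≈ 8.17%.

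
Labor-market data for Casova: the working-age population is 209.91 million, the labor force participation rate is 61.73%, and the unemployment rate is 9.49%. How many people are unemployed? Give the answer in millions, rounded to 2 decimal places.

Labor force = 0.6173 × 209.91 = 129.58 million.
Unemployed = 0.0949 × 129.58 ≈ 12.30 million.

About 12.30 million are unemployed.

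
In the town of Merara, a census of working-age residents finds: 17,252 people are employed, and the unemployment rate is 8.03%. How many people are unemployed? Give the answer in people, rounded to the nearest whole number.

About 1,506 are unemployed.

Let U be the number unemployed. The labor force is E + U, and U/(E+U) = 0.0803.
So U = 0.0803 × 17,252 / (1 − 0.0803) = 1385.34 / 0.9197 ≈ 1,506.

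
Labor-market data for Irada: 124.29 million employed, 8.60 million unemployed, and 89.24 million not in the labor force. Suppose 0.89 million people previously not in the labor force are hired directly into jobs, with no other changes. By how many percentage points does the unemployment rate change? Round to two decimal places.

The unemployment rate changes by −0.04 percentage points.

Initially, labor force = 124.29 + 8.60 = 132.89 million, so u = 8.60/132.89 = 6.47%.
After the change, employed and labor force both rise by 0.89; unemployed unchanged → E = 125.18, U = 8.60, labor force = 133.78 million.
New unemployment rate = 8.60 / 133.78 = 6.43%.
Change = 6.43% − 6.47% = −0.04 percentage points.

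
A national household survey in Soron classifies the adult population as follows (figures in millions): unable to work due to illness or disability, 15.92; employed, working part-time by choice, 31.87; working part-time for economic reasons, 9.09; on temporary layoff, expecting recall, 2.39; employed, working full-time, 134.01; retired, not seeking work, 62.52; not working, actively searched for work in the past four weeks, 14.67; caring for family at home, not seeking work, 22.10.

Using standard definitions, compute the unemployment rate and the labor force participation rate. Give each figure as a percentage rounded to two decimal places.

Unemployment rate ≈ 8.88%; labor force participation rate ≈ 65.64%.

Employed = 31.87 + 9.09 + 134.01 = 174.97 million (anyone who worked, including part-time for economic reasons, counts as employed).
Unemployed = 2.39 + 14.67 = 17.06 million (jobless and actively searching, or on temporary layoff).
Labor force = 174.97 + 17.06 = 192.03 million.
Not in labor force = 15.92 + 62.52 + 22.10 = 100.54 million (those not working and not actively searching are outside the labor force).
Civilian working-age population = 192.03 + 100.54 = 292.57 million.
Unemployment rate = 17.06 / 192.03 = 8.88%.
Labor force participation rate = 192.03 / 292.57 = 65.64%.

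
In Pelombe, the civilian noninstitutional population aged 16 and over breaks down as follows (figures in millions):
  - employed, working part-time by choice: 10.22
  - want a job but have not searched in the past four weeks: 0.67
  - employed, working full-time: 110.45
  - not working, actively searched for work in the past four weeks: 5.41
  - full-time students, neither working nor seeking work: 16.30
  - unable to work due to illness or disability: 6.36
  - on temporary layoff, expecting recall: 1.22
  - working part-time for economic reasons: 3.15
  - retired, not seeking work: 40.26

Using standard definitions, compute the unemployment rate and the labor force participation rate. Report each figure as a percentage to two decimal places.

Unemployment rate ≈ 5.08%; labor force participation rate ≈ 67.23%.

Employed = 10.22 + 110.45 + 3.15 = 123.82 million (anyone who worked, including part-time for economic reasons, counts as employed).
Unemployed = 5.41 + 1.22 = 6.63 million (jobless and actively searching, or on temporary layoff).
Labor force = 123.82 + 6.63 = 130.45 million.
Not in labor force = 0.67 + 16.30 + 6.36 + 40.26 = 63.59 million (those not working and not actively searching are outside the labor force — including those who want a job but have given up searching).
Civilian working-age population = 130.45 + 63.59 = 194.04 million.
Unemployment rate = 6.63 / 130.45 = 5.08%.
Labor force participation rate = 130.45 / 194.04 = 67.23%.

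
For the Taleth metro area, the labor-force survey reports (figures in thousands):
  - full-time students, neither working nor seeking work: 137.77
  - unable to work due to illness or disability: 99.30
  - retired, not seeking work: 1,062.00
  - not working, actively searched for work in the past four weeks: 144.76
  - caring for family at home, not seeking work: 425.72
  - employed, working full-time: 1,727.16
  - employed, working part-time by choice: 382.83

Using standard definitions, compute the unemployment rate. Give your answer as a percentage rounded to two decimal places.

Employed = 1,727.16 + 382.83 = 2,109.99 thousand.
Unemployed = 144.76 thousand.
Labor force = 2,109.99 + 144.76 = 2,254.75 thousand.
Unemployment rate = 144.76 / 2,254.75 = 6.42%.

Unemployment rate ≈ 6.42%.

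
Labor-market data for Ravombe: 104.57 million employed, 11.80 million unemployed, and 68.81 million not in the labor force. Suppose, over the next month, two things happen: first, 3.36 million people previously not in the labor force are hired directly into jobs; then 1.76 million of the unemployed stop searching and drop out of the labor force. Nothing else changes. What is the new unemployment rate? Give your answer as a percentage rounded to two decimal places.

Initially, labor force = 104.57 + 11.80 = 116.37 million, so u = 11.80/116.37 = 10.14%.
After the first change, employed and labor force both rise by 3.36; unemployed unchanged → E = 107.93, U = 11.80, labor force = 119.73 million.
After the second change, unemployed and labor force both fall by 1.76 → E = 107.93, U = 10.04, labor force = 117.97 million.
New unemployment rate = 10.04 / 117.97 = 8.51%.

New unemployment rate ≈ 8.51%.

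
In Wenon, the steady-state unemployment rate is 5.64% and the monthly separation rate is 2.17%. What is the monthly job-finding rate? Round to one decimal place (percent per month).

From u* = s/(s+f): f = s·(1−u)/u.
f = 2.17 × (1 − 0.0564) / 0.0564 = 2.0476 / 0.0564 ≈ 36.3% per month.

Job-finding rate ≈ 36.3% per month.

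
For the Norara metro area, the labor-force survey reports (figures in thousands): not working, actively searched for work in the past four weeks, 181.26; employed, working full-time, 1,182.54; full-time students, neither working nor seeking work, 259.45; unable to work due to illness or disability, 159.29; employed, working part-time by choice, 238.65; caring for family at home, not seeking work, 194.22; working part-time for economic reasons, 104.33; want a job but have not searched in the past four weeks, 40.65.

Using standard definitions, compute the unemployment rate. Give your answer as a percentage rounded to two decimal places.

Employed = 1,182.54 + 238.65 + 104.33 = 1,525.52 thousand (anyone who worked, including part-time for economic reasons, counts as employed).
Unemployed = 181.26 thousand.
Labor force = 1,525.52 + 181.26 = 1,706.78 thousand.
Unemployment rate = 181.26 / 1,706.78 = 10.62%.

Unemployment rate ≈ 10.62%.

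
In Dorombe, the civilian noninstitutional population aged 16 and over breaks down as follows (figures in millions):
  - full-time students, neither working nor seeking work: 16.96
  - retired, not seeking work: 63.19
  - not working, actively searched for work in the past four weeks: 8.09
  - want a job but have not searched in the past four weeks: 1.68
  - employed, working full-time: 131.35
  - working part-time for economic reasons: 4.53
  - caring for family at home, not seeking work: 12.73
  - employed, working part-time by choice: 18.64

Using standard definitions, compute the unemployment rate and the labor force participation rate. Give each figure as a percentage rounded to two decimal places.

Unemployment rate ≈ 4.98%; labor force participation rate ≈ 63.23%.

Employed = 131.35 + 4.53 + 18.64 = 154.52 million (anyone who worked, including part-time for economic reasons, counts as employed).
Unemployed = 8.09 million.
Labor force = 154.52 + 8.09 = 162.61 million.
Not in labor force = 16.96 + 63.19 + 1.68 + 12.73 = 94.56 million (those not working and not actively searching are outside the labor force — including those who want a job but have given up searching).
Civilian working-age population = 162.61 + 94.56 = 257.17 million.
Unemployment rate = 8.09 / 162.61 = 4.98%.
Labor force participation rate = 162.61 / 257.17 = 63.23%.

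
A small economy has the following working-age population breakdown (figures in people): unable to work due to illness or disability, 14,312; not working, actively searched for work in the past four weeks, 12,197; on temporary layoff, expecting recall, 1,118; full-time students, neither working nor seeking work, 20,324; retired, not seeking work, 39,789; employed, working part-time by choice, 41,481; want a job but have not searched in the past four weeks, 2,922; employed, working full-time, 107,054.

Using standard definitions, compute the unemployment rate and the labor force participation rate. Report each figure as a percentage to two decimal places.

Employed = 41,481 + 107,054 = 148,535.
Unemployed = 12,197 + 1,118 = 13,315 (jobless and actively searching, or on temporary layoff).
Labor force = 148,535 + 13,315 = 161,850.
Not in labor force = 14,312 + 20,324 + 39,789 + 2,922 = 77,347 (those not working and not actively searching are outside the labor force — including those who want a job but have given up searching).
Civilian working-age population = 161,850 + 77,347 = 239,197.
Unemployment rate = 13,315 / 161,850 = 8.23%.
Labor force participation rate = 161,850 / 239,197 = 67.66%.

Unemployment rate ≈ 8.23%; labor force participation rate ≈ 67.66%.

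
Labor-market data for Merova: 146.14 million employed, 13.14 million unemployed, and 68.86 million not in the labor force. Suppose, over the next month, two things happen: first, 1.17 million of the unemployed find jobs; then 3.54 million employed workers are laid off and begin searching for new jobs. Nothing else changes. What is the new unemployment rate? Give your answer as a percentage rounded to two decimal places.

New unemployment rate ≈ 9.74%.

Initially, labor force = 146.14 + 13.14 = 159.28 million, so u = 13.14/159.28 = 8.25%.
After the first change, unemployed falls and employed rises by 1.17; labor force unchanged → E = 147.31, U = 11.97, labor force = 159.28 million.
After the second change, employed falls and unemployed rises by 3.54; labor force unchanged → E = 143.77, U = 15.51, labor force = 159.28 million.
New unemployment rate = 15.51 / 159.28 = 9.74%.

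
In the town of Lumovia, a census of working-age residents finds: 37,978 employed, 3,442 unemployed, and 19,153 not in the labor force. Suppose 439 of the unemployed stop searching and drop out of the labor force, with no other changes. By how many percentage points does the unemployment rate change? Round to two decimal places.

Initially, labor force = 37,978 + 3,442 = 41,420, so u = 3,442/41,420 = 8.31%.
After the change, unemployed and labor force both fall by 439 → E = 37,978, U = 3,003, labor force = 40,981.
New unemployment rate = 3,003 / 40,981 = 7.33%.
Change = 7.33% − 8.31% = −0.98 percentage points.

The unemployment rate changes by −0.98 percentage points.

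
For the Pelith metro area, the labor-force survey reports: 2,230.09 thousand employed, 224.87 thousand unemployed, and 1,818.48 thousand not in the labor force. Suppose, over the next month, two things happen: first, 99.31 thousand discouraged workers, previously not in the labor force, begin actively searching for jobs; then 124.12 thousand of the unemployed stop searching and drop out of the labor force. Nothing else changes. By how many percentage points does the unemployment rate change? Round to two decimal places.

The unemployment rate changes by −0.93 percentage points.

Initially, labor force = 2,230.09 + 224.87 = 2,454.96 thousand, so u = 224.87/2,454.96 = 9.16%.
After the first change, unemployed and labor force both rise by 99.31 → E = 2,230.09, U = 324.18, labor force = 2,554.27 thousand.
After the second change, unemployed and labor force both fall by 124.12 → E = 2,230.09, U = 200.06, labor force = 2,430.15 thousand.
New unemployment rate = 200.06 / 2,430.15 = 8.23%.
Change = 8.23% − 9.16% = −0.93 percentage points.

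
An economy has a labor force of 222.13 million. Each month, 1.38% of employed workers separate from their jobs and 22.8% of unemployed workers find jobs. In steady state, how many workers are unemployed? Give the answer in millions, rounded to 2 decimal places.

Steady-state unemployment rate u* = s/(s+f) = 1.38/(1.38+22.8) = 0.057072.
Unemployed = u* × labor force = 0.057072 × 222.13 ≈ 12.68 million.

About 12.68 million are unemployed in steady state.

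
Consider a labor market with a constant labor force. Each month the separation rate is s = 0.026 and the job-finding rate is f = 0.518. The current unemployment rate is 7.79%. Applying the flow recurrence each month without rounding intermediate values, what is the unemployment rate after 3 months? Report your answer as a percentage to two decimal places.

Unemployment rate after three months ≈ 5.06%.

With a fixed labor force, u_{t+1} = u_t + s·(1−u_t) − f·u_t = u_t·(1−s−f) + s.
Here 1−s−f = 0.456 and s = 0.026.
u_1 = 0.077900 × 0.456 + 0.026 = 0.061522.
u_2 = 0.061522 × 0.456 + 0.026 = 0.054054.
u_3 = 0.054054 × 0.456 + 0.026 = 0.050649.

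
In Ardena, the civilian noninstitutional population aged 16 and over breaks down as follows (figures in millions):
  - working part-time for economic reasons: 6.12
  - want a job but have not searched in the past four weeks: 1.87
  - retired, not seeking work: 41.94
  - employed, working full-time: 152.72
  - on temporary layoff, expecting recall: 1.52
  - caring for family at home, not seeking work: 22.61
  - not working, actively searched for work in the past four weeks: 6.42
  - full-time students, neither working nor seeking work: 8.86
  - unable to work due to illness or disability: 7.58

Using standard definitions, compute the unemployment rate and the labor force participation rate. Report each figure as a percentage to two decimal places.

Unemployment rate ≈ 4.76%; labor force participation rate ≈ 66.81%.

Employed = 6.12 + 152.72 = 158.84 million (anyone who worked, including part-time for economic reasons, counts as employed).
Unemployed = 1.52 + 6.42 = 7.94 million (jobless and actively searching, or on temporary layoff).
Labor force = 158.84 + 7.94 = 166.78 million.
Not in labor force = 1.87 + 41.94 + 22.61 + 8.86 + 7.58 = 82.86 million (those not working and not actively searching are outside the labor force — including those who want a job but have given up searching).
Civilian working-age population = 166.78 + 82.86 = 249.64 million.
Unemployment rate = 7.94 / 166.78 = 4.76%.
Labor force participation rate = 166.78 / 249.64 = 66.81%.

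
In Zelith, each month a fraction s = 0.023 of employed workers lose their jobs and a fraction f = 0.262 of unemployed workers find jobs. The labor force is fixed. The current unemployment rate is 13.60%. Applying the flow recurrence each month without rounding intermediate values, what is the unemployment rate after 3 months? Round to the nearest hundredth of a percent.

With a fixed labor force, u_{t+1} = u_t + s·(1−u_t) − f·u_t = u_t·(1−s−f) + s.
Here 1−s−f = 0.715 and s = 0.023.
u_1 = 0.136000 × 0.715 + 0.023 = 0.120240.
u_2 = 0.120240 × 0.715 + 0.023 = 0.108972.
u_3 = 0.108972 × 0.715 + 0.023 = 0.100915.

Unemployment rate after three months ≈ 10.09%.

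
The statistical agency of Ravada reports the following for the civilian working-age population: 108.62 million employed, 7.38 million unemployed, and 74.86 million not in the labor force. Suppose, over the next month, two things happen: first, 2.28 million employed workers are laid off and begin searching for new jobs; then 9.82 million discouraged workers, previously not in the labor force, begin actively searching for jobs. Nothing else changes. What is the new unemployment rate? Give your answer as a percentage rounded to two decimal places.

Initially, labor force = 108.62 + 7.38 = 116.00 million, so u = 7.38/116.00 = 6.36%.
After the first change, employed falls and unemployed rises by 2.28; labor force unchanged → E = 106.34, U = 9.66, labor force = 116.00 million.
After the second change, unemployed and labor force both rise by 9.82 → E = 106.34, U = 19.48, labor force = 125.82 million.
New unemployment rate = 19.48 / 125.82 = 15.48%.

New unemployment rate ≈ 15.48%.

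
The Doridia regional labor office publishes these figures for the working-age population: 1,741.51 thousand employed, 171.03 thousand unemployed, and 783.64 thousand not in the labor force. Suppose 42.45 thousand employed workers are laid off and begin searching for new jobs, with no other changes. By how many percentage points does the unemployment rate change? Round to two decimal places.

Initially, labor force = 1,741.51 + 171.03 = 1,912.54 thousand, so u = 171.03/1,912.54 = 8.94%.
After the change, employed falls and unemployed rises by 42.45; labor force unchanged → E = 1,699.06, U = 213.48, labor force = 1,912.54 thousand.
New unemployment rate = 213.48 / 1,912.54 = 11.16%.
Change = 11.16% − 8.94% = +2.22 percentage points.

The unemployment rate changes by +2.22 percentage points.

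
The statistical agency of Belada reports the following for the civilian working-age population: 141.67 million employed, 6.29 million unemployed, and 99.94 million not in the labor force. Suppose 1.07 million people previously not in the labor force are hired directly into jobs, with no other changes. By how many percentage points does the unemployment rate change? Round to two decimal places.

Initially, labor force = 141.67 + 6.29 = 147.96 million, so u = 6.29/147.96 = 4.25%.
After the change, employed and labor force both rise by 1.07; unemployed unchanged → E = 142.74, U = 6.29, labor force = 149.03 million.
New unemployment rate = 6.29 / 149.03 = 4.22%.
Change = 4.22% − 4.25% = −0.03 percentage points.

The unemployment rate changes by −0.03 percentage points.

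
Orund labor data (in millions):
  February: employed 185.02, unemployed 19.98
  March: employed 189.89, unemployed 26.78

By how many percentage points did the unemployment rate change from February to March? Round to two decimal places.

The unemployment rate changed by +2.61 percentage points.

February: labor force = 185.02 + 19.98 = 205.00; u = 19.98/205.00 = 9.75%.
March: labor force = 189.89 + 26.78 = 216.67; u = 26.78/216.67 = 12.36%.
Change = 12.36% − 9.75% = +2.61 pp.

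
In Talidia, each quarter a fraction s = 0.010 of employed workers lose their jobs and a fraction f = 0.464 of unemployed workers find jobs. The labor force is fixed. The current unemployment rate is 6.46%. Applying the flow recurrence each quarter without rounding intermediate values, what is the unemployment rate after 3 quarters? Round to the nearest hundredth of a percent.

Unemployment rate after three quarters ≈ 2.74%.

With a fixed labor force, u_{t+1} = u_t + s·(1−u_t) − f·u_t = u_t·(1−s−f) + s.
Here 1−s−f = 0.526 and s = 0.010.
u_1 = 0.064600 × 0.526 + 0.010 = 0.043980.
u_2 = 0.043980 × 0.526 + 0.010 = 0.033133.
u_3 = 0.033133 × 0.526 + 0.010 = 0.027428.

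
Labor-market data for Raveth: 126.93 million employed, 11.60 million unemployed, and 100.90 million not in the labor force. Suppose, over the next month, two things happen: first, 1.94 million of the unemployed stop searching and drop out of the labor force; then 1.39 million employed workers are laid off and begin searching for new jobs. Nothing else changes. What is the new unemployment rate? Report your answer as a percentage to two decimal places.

New unemployment rate ≈ 8.09%.

Initially, labor force = 126.93 + 11.60 = 138.53 million, so u = 11.60/138.53 = 8.37%.
After the first change, unemployed and labor force both fall by 1.94 → E = 126.93, U = 9.66, labor force = 136.59 million.
After the second change, employed falls and unemployed rises by 1.39; labor force unchanged → E = 125.54, U = 11.05, labor force = 136.59 million.
New unemployment rate = 11.05 / 136.59 = 8.09%.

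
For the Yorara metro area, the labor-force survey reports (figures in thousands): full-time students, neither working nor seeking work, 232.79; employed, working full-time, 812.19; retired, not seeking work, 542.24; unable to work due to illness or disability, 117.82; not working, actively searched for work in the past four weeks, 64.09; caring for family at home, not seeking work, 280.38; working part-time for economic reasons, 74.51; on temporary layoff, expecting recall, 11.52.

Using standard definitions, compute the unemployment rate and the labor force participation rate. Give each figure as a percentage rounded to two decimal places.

Unemployment rate ≈ 7.86%; labor force participation rate ≈ 45.06%.

Employed = 812.19 + 74.51 = 886.70 thousand (anyone who worked, including part-time for economic reasons, counts as employed).
Unemployed = 64.09 + 11.52 = 75.61 thousand (jobless and actively searching, or on temporary layoff).
Labor force = 886.70 + 75.61 = 962.31 thousand.
Not in labor force = 232.79 + 542.24 + 117.82 + 280.38 = 1,173.23 thousand (those not working and not actively searching are outside the labor force).
Civilian working-age population = 962.31 + 1,173.23 = 2,135.54 thousand.
Unemployment rate = 75.61 / 962.31 = 7.86%.
Labor force participation rate = 962.31 / 2,135.54 = 45.06%.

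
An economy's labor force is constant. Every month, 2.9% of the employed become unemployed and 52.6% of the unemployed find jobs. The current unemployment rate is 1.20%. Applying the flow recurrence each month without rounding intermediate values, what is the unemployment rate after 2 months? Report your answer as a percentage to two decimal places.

With a fixed labor force, u_{t+1} = u_t + s·(1−u_t) − f·u_t = u_t·(1−s−f) + s.
Here 1−s−f = 0.445 and s = 0.029.
u_1 = 0.012000 × 0.445 + 0.029 = 0.034340.
u_2 = 0.034340 × 0.445 + 0.029 = 0.044281.

Unemployment rate after two months ≈ 4.43%.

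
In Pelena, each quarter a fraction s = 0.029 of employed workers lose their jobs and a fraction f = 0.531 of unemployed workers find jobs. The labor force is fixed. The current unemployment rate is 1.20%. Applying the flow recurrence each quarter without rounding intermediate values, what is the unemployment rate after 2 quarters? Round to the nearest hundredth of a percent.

With a fixed labor force, u_{t+1} = u_t + s·(1−u_t) − f·u_t = u_t·(1−s−f) + s.
Here 1−s−f = 0.440 and s = 0.029.
u_1 = 0.012000 × 0.440 + 0.029 = 0.034280.
u_2 = 0.034280 × 0.440 + 0.029 = 0.044083.

Unemployment rate after two quarters ≈ 4.41%.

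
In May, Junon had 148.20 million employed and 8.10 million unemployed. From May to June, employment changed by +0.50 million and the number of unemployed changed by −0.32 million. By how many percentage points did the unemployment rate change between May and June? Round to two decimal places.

May: labor force = 148.20 + 8.10 = 156.30; u = 8.10/156.30 = 5.18%.
June: labor force = 148.70 + 7.78 = 156.48; u = 7.78/156.48 = 4.97%.
Change = 4.97% − 5.18% = −0.21 pp.

The unemployment rate changed by −0.21 percentage points.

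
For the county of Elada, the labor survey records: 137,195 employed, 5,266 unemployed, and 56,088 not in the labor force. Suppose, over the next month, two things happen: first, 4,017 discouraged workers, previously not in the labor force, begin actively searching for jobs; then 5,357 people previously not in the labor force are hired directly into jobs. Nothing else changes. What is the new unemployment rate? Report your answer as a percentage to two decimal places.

New unemployment rate ≈ 6.11%.

Initially, labor force = 137,195 + 5,266 = 142,461, so u = 5,266/142,461 = 3.70%.
After the first change, unemployed and labor force both rise by 4,017 → E = 137,195, U = 9,283, labor force = 146,478.
After the second change, employed and labor force both rise by 5,357; unemployed unchanged → E = 142,552, U = 9,283, labor force = 151,835.
New unemployment rate = 9,283 / 151,835 = 6.11%.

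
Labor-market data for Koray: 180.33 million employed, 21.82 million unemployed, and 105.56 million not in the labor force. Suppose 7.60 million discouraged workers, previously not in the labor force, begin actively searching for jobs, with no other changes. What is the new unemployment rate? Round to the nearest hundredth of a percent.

Initially, labor force = 180.33 + 21.82 = 202.15 million, so u = 21.82/202.15 = 10.79%.
After the change, unemployed and labor force both rise by 7.60 → E = 180.33, U = 29.42, labor force = 209.75 million.
New unemployment rate = 29.42 / 209.75 = 14.03%.

New unemployment rate ≈ 14.03%.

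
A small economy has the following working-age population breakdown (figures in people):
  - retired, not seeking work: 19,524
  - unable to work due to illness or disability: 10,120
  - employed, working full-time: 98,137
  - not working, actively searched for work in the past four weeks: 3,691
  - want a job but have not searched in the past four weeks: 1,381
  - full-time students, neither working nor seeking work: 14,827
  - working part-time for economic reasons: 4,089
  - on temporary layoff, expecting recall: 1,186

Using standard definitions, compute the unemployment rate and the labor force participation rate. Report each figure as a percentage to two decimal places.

Unemployment rate ≈ 4.55%; labor force participation rate ≈ 70.02%.

Employed = 98,137 + 4,089 = 102,226 (anyone who worked, including part-time for economic reasons, counts as employed).
Unemployed = 3,691 + 1,186 = 4,877 (jobless and actively searching, or on temporary layoff).
Labor force = 102,226 + 4,877 = 107,103.
Not in labor force = 19,524 + 10,120 + 1,381 + 14,827 = 45,852 (those not working and not actively searching are outside the labor force — including those who want a job but have given up searching).
Civilian working-age population = 107,103 + 45,852 = 152,955.
Unemployment rate = 4,877 / 107,103 = 4.55%.
Labor force participation rate = 107,103 / 152,955 = 70.02%.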